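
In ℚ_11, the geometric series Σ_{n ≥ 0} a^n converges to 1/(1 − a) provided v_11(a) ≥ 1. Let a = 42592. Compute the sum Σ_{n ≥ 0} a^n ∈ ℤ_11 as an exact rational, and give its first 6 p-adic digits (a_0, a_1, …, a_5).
Σ a^n = 1/(1 − a) = -1/42591;  first 6 digits = (1, 0, 0, 10, 2, 0)

v_11(a) = 3 ≥ 1, so the series converges in ℤ_11 to 1/(1 − a) = 1/(1 − 42592) = -1/42591. Expand this rational in ℤ_11: compute digits iteratively via d_i = x_i mod 11, x_{i+1} = (x_i − d_i)/11. The first 6 digits are (1, 0, 0, 10, 2, 0).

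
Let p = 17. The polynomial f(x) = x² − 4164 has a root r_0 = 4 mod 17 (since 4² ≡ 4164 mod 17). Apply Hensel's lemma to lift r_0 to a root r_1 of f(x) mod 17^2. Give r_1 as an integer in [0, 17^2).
r_1 = 89 (mod 289)

Hensel's recurrence: r_{i+1} = r_i − f(r_i)·(f′(r_i))^{-1} mod 17^{i+2}, with f′(x) = 2x. Iterate:
  r_0 = 4 (mod 17)
  r_1 = 89 (mod 289)
Final: r_1 = 89, and one checks f(r_1) ≡ 0 mod 17^2.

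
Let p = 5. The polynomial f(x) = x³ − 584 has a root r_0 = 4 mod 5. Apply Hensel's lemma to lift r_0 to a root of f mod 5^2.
r_1 = 19 (mod 25)

Hensel: r_{i+1} = r_i − f(r_i)/f′(r_i) mod 5^{i+2}, where f′(x) = 3x². Iterate:
  r_0 = 4 (mod 5)
  r_1 = 19 (mod 25)
Final: r = 19 with f(r) ≡ 0 mod 5^2.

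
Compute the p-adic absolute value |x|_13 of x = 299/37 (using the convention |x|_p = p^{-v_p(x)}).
|299/37|_13 = 1/13

Step 1 — compute v_13(x) by factoring powers of 13 out of the numerator and denominator: v_13(299/37) = 1. Step 2 — apply |x|_p = p^{-v_p(x)} = 13^{-1} = 1/13.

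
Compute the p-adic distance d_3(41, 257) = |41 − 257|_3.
d_3(41, 257) = 1/27

Step 1 — x − y = 41 − 257 = -216. Step 2 — v_3(-216) = 3 (factor: -216 = −(3^3 · 8); the sign does not affect v_p). Step 3 — |x − y|_3 = 3^{-3} = 1/27.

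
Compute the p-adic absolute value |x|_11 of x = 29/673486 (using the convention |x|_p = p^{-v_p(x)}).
|29/673486|_11 = 14641

Step 1 — compute v_11(x) by factoring powers of 11 out of the numerator and denominator: v_11(29/673486) = -4. Step 2 — apply |x|_p = p^{-v_p(x)} = 11^{4} = 14641.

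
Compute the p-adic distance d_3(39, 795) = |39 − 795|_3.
d_3(39, 795) = 1/27

Step 1 — x − y = 39 − 795 = -756. Step 2 — v_3(-756) = 3 (factor: -756 = −(3^3 · 28); the sign does not affect v_p). Step 3 — |x − y|_3 = 3^{-3} = 1/27.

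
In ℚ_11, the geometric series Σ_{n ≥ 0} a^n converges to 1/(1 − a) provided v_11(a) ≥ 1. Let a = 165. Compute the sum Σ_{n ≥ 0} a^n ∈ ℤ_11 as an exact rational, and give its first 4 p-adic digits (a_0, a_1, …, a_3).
Σ a^n = 1/(1 − a) = -1/164;  first 4 digits = (1, 4, 6, 7)

v_11(a) = 1 ≥ 1, so the series converges in ℤ_11 to 1/(1 − a) = 1/(1 − 165) = -1/164. Expand this rational in ℤ_11: compute digits iteratively via d_i = x_i mod 11, x_{i+1} = (x_i − d_i)/11. The first 4 digits are (1, 4, 6, 7).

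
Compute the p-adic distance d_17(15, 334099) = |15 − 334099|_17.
d_17(15, 334099) = 1/83521

Step 1 — x − y = 15 − 334099 = -334084. Step 2 — v_17(-334084) = 4 (factor: -334084 = −(17^4 · 4); the sign does not affect v_p). Step 3 — |x − y|_17 = 17^{-4} = 1/83521.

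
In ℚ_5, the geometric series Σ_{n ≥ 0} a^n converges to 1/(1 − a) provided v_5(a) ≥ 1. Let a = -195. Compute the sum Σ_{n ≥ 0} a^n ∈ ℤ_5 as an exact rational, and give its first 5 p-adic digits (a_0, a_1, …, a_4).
Σ a^n = 1/(1 − a) = 1/196;  first 5 digits = (1, 1, 3, 3, 2)

v_5(a) = 1 ≥ 1, so the series converges in ℤ_5 to 1/(1 − a) = 1/(1 − (-195)) = 1/196. Expand this rational in ℤ_5: compute digits iteratively via d_i = x_i mod 5, x_{i+1} = (x_i − d_i)/5. The first 5 digits are (1, 1, 3, 3, 2).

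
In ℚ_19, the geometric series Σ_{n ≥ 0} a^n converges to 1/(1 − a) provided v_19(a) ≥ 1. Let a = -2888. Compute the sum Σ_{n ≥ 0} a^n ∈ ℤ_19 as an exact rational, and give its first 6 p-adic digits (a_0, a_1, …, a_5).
Σ a^n = 1/(1 − a) = 1/2889;  first 6 digits = (1, 0, 11, 18, 6, 3)

v_19(a) = 2 ≥ 1, so the series converges in ℤ_19 to 1/(1 − a) = 1/(1 − (-2888)) = 1/2889. Expand this rational in ℤ_19: compute digits iteratively via d_i = x_i mod 19, x_{i+1} = (x_i − d_i)/19. The first 6 digits are (1, 0, 11, 18, 6, 3).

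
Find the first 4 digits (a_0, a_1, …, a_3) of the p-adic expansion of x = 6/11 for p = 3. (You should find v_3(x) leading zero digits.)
(a_0, …, a_3) = (0, 1, 0, 1)

v_3(6/11) = 1, so a_0 = ... = a_0 = 0. Factor out: x = 3^1 · u with u = 2/11 a unit in ℤ_3. Expand u iteratively via a_{v+i} = u_i mod 3, u_{i+1} = (u_i − a_{v+i})/3:
  u_0 = 2/11;  a_1 = 1;  u_1 = (u_0 − 1)/3 = -3/11
  u_1 = -3/11;  a_2 = 0;  u_2 = (u_1 − 0)/3 = -1/11
  u_2 = -1/11;  a_3 = 1;  u_3 = (u_2 − 1)/3 = -4/11
Digits: (0, 1, 0, 1).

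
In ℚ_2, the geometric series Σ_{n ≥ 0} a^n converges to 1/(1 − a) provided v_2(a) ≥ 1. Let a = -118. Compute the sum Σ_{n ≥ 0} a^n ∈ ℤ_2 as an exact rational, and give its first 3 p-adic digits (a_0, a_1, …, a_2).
Σ a^n = 1/(1 − a) = 1/119;  first 3 digits = (1, 1, 1)

v_2(a) = 1 ≥ 1, so the series converges in ℤ_2 to 1/(1 − a) = 1/(1 − (-118)) = 1/119. Expand this rational in ℤ_2: compute digits iteratively via d_i = x_i mod 2, x_{i+1} = (x_i − d_i)/2. The first 3 digits are (1, 1, 1).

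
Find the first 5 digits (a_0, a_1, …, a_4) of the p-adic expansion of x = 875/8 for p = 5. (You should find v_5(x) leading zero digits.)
(a_0, …, a_4) = (0, 0, 0, 4, 0)

v_5(875/8) = 3, so a_0 = ... = a_2 = 0. Factor out: x = 5^3 · u with u = 7/8 a unit in ℤ_5. Expand u iteratively via a_{v+i} = u_i mod 5, u_{i+1} = (u_i − a_{v+i})/5:
  u_0 = 7/8;  a_3 = 4;  u_1 = (u_0 − 4)/5 = -5/8
  u_1 = -5/8;  a_4 = 0;  u_2 = (u_1 − 0)/5 = -1/8
Digits: (0, 0, 0, 4, 0).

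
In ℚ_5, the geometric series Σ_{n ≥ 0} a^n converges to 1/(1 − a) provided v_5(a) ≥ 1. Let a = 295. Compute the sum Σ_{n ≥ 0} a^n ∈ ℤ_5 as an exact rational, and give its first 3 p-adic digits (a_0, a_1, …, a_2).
Σ a^n = 1/(1 − a) = -1/294;  first 3 digits = (1, 4, 2)

v_5(a) = 1 ≥ 1, so the series converges in ℤ_5 to 1/(1 − a) = 1/(1 − 295) = -1/294. Expand this rational in ℤ_5: compute digits iteratively via d_i = x_i mod 5, x_{i+1} = (x_i − d_i)/5. The first 3 digits are (1, 4, 2).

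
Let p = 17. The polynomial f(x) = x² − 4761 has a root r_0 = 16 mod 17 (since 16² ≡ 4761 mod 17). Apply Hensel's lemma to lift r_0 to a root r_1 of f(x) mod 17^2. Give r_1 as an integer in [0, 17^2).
r_1 = 220 (mod 289)

Hensel's recurrence: r_{i+1} = r_i − f(r_i)·(f′(r_i))^{-1} mod 17^{i+2}, with f′(x) = 2x. Iterate:
  r_0 = 16 (mod 17)
  r_1 = 220 (mod 289)
Final: r_1 = 220, and one checks f(r_1) ≡ 0 mod 17^2.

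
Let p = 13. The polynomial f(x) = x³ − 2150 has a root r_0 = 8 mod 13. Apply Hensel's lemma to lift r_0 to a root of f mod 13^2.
r_1 = 138 (mod 169)

Hensel: r_{i+1} = r_i − f(r_i)/f′(r_i) mod 13^{i+2}, where f′(x) = 3x². Iterate:
  r_0 = 8 (mod 13)
  r_1 = 138 (mod 169)
Final: r = 138 with f(r) ≡ 0 mod 13^2.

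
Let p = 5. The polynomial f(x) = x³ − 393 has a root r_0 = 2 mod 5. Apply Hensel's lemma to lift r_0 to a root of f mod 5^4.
r_3 = 407 (mod 625)

Hensel: r_{i+1} = r_i − f(r_i)/f′(r_i) mod 5^{i+2}, where f′(x) = 3x². Iterate:
  r_0 = 2 (mod 5)
  r_1 = 7 (mod 25)
  r_2 = 32 (mod 125)
  r_3 = 407 (mod 625)
Final: r = 407 with f(r) ≡ 0 mod 5^4.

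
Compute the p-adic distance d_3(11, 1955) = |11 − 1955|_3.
d_3(11, 1955) = 1/243

Step 1 — x − y = 11 − 1955 = -1944. Step 2 — v_3(-1944) = 5 (factor: -1944 = −(3^5 · 8); the sign does not affect v_p). Step 3 — |x − y|_3 = 3^{-5} = 1/243.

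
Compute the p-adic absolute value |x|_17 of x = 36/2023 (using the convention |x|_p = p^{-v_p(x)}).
|36/2023|_17 = 289

Step 1 — compute v_17(x) by factoring powers of 17 out of the numerator and denominator: v_17(36/2023) = -2. Step 2 — apply |x|_p = p^{-v_p(x)} = 17^{2} = 289.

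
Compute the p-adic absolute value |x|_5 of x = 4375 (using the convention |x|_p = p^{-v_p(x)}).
|4375|_5 = 1/625

Step 1 — compute v_5(x) by factoring powers of 5 out of the numerator and denominator: v_5(4375) = 4. Step 2 — apply |x|_p = p^{-v_p(x)} = 5^{-4} = 1/625.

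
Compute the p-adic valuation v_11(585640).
v_11(585640) = 4

v_11(n) is the largest exponent k such that 11^k divides n. Factor out: 585640 = 11^4 · 40. (Sign doesn't affect v_p.) So v_11(585640) = 4.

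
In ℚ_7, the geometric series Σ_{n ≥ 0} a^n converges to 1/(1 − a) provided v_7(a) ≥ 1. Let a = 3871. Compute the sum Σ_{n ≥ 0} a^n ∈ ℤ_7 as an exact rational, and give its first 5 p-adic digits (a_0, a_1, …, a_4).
Σ a^n = 1/(1 − a) = -1/3870;  first 5 digits = (1, 0, 2, 4, 5)

v_7(a) = 2 ≥ 1, so the series converges in ℤ_7 to 1/(1 − a) = 1/(1 − 3871) = -1/3870. Expand this rational in ℤ_7: compute digits iteratively via d_i = x_i mod 7, x_{i+1} = (x_i − d_i)/7. The first 5 digits are (1, 0, 2, 4, 5).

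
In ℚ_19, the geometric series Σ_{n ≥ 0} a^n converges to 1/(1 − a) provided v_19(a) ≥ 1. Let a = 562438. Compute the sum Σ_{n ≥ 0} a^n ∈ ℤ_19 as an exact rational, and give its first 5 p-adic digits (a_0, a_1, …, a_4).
Σ a^n = 1/(1 − a) = -1/562437;  first 5 digits = (1, 0, 0, 6, 4)

v_19(a) = 3 ≥ 1, so the series converges in ℤ_19 to 1/(1 − a) = 1/(1 − 562438) = -1/562437. Expand this rational in ℤ_19: compute digits iteratively via d_i = x_i mod 19, x_{i+1} = (x_i − d_i)/19. The first 5 digits are (1, 0, 0, 6, 4).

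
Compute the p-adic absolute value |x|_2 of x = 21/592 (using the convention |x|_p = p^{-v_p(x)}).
|21/592|_2 = 16

Step 1 — compute v_2(x) by factoring powers of 2 out of the numerator and denominator: v_2(21/592) = -4. Step 2 — apply |x|_p = p^{-v_p(x)} = 2^{4} = 16.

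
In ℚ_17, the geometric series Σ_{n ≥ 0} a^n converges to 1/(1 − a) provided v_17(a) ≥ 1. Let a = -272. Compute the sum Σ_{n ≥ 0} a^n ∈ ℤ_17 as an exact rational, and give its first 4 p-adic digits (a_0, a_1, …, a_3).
Σ a^n = 1/(1 − a) = 1/273;  first 4 digits = (1, 1, 0, 16)

v_17(a) = 1 ≥ 1, so the series converges in ℤ_17 to 1/(1 − a) = 1/(1 − (-272)) = 1/273. Expand this rational in ℤ_17: compute digits iteratively via d_i = x_i mod 17, x_{i+1} = (x_i − d_i)/17. The first 4 digits are (1, 1, 0, 16).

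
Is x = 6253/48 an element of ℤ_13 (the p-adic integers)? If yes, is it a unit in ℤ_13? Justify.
x ∈ ℤ_13 but not a unit; v_13(x) = 2 > 0

ℤ_13 = {x ∈ ℚ_13 : v_13(x) ≥ 0} and ℤ_13^× = {x ∈ ℤ_13 : v_13(x) = 0}. Here v_13(6253/48) = v_13(num) − v_13(den) = 2; compare against these criteria.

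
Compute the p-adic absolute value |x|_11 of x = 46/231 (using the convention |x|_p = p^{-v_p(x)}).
|46/231|_11 = 11

Step 1 — compute v_11(x) by factoring powers of 11 out of the numerator and denominator: v_11(46/231) = -1. Step 2 — apply |x|_p = p^{-v_p(x)} = 11^{1} = 11.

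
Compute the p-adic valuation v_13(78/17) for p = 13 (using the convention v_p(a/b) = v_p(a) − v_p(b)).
v_13(78/17) = 1

Factor powers of 13 from the numerator and denominator of the reduced fraction: 78 = 13^1 · 6 and 17 = 13^0 · 17. Apply v_p(a/b) = v_p(a) − v_p(b): v_13(78/17) = 1 − 0 = 1.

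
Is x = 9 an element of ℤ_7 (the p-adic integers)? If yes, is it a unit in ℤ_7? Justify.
x ∈ ℤ_7^× (unit); v_7(x) = 0

ℤ_7 = {x ∈ ℚ_7 : v_7(x) ≥ 0} and ℤ_7^× = {x ∈ ℤ_7 : v_7(x) = 0}. Here v_7(9) = v_7(num) − v_7(den) = 0; compare against these criteria.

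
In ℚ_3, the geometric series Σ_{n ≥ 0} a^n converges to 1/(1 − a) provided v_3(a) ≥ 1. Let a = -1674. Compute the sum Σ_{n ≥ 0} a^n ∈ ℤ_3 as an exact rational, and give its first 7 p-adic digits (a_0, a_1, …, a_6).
Σ a^n = 1/(1 − a) = 1/1675;  first 7 digits = (1, 0, 0, 1, 0, 2, 1)

v_3(a) = 3 ≥ 1, so the series converges in ℤ_3 to 1/(1 − a) = 1/(1 − (-1674)) = 1/1675. Expand this rational in ℤ_3: compute digits iteratively via d_i = x_i mod 3, x_{i+1} = (x_i − d_i)/3. The first 7 digits are (1, 0, 0, 1, 0, 2, 1).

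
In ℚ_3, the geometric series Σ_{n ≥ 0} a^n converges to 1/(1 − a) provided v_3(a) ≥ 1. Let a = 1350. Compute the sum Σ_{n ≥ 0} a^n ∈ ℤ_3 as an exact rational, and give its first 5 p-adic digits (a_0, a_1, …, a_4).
Σ a^n = 1/(1 − a) = -1/1349;  first 5 digits = (1, 0, 0, 2, 1)

v_3(a) = 3 ≥ 1, so the series converges in ℤ_3 to 1/(1 − a) = 1/(1 − 1350) = -1/1349. Expand this rational in ℤ_3: compute digits iteratively via d_i = x_i mod 3, x_{i+1} = (x_i − d_i)/3. The first 5 digits are (1, 0, 0, 2, 1).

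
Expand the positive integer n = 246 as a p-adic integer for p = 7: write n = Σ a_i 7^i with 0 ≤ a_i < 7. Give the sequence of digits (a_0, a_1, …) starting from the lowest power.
(a_0, a_1, …) = (1, 0, 5)

Repeated division by 7 gives the digits low-to-high: 246 = 1 + 5·7^2. Digit sequence: (1, 0, 5).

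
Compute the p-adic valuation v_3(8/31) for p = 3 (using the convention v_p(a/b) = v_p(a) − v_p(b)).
v_3(8/31) = 0

Factor powers of 3 from the numerator and denominator of the reduced fraction: 8 = 3^0 · 8 and 31 = 3^0 · 31. Apply v_p(a/b) = v_p(a) − v_p(b): v_3(8/31) = 0 − 0 = 0.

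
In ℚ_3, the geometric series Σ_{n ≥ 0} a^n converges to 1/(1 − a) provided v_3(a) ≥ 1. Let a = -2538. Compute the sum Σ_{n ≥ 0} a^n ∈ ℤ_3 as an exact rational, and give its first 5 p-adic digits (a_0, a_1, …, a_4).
Σ a^n = 1/(1 − a) = 1/2539;  first 5 digits = (1, 0, 0, 2, 1)

v_3(a) = 3 ≥ 1, so the series converges in ℤ_3 to 1/(1 − a) = 1/(1 − (-2538)) = 1/2539. Expand this rational in ℤ_3: compute digits iteratively via d_i = x_i mod 3, x_{i+1} = (x_i − d_i)/3. The first 5 digits are (1, 0, 0, 2, 1).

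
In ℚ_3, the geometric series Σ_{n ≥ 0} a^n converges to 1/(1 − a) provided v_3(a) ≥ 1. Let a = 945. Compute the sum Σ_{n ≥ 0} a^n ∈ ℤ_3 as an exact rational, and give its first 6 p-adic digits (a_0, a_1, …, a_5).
Σ a^n = 1/(1 − a) = -1/944;  first 6 digits = (1, 0, 0, 2, 2, 0)

v_3(a) = 3 ≥ 1, so the series converges in ℤ_3 to 1/(1 − a) = 1/(1 − 945) = -1/944. Expand this rational in ℤ_3: compute digits iteratively via d_i = x_i mod 3, x_{i+1} = (x_i − d_i)/3. The first 6 digits are (1, 0, 0, 2, 2, 0).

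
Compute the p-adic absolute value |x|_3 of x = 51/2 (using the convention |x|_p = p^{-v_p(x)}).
|51/2|_3 = 1/3

Step 1 — compute v_3(x) by factoring powers of 3 out of the numerator and denominator: v_3(51/2) = 1. Step 2 — apply |x|_p = p^{-v_p(x)} = 3^{-1} = 1/3.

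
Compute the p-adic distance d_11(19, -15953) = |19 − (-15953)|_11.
d_11(19, -15953) = 1/1331

Step 1 — x − y = 19 − (-15953) = 15972. Step 2 — v_11(15972) = 3 (factor: 15972 = (11^3 · 12); the sign does not affect v_p). Step 3 — |x − y|_11 = 11^{-3} = 1/1331.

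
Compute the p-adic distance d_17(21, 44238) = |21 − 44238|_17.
d_17(21, 44238) = 1/4913

Step 1 — x − y = 21 − 44238 = -44217. Step 2 — v_17(-44217) = 3 (factor: -44217 = −(17^3 · 9); the sign does not affect v_p). Step 3 — |x − y|_17 = 17^{-3} = 1/4913.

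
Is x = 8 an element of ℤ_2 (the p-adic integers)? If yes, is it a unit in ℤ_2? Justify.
x ∈ ℤ_2 but not a unit; v_2(x) = 3 > 0

ℤ_2 = {x ∈ ℚ_2 : v_2(x) ≥ 0} and ℤ_2^× = {x ∈ ℤ_2 : v_2(x) = 0}. Here v_2(8) = v_2(num) − v_2(den) = 3; compare against these criteria.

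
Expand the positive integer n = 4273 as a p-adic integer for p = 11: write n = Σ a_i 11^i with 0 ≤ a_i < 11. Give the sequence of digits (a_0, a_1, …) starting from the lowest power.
(a_0, a_1, …) = (5, 3, 2, 3)

Repeated division by 11 gives the digits low-to-high: 4273 = 5 + 3·11^1 + 2·11^2 + 3·11^3. Digit sequence: (5, 3, 2, 3).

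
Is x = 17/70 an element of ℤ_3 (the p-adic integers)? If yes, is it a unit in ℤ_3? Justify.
x ∈ ℤ_3^× (unit); v_3(x) = 0

ℤ_3 = {x ∈ ℚ_3 : v_3(x) ≥ 0} and ℤ_3^× = {x ∈ ℤ_3 : v_3(x) = 0}. Here v_3(17/70) = v_3(num) − v_3(den) = 0; compare against these criteria.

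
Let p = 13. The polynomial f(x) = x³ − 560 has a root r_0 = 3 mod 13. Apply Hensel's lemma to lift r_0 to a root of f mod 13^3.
r_2 = 367 (mod 2197)

Hensel: r_{i+1} = r_i − f(r_i)/f′(r_i) mod 13^{i+2}, where f′(x) = 3x². Iterate:
  r_0 = 3 (mod 13)
  r_1 = 29 (mod 169)
  r_2 = 367 (mod 2197)
Final: r = 367 with f(r) ≡ 0 mod 13^3.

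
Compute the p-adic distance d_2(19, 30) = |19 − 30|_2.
d_2(19, 30) = 1

Step 1 — x − y = 19 − 30 = -11. Step 2 — v_2(-11) = 0 (factor: -11 = −(2^0 · 11); the sign does not affect v_p). Step 3 — |x − y|_2 = 2^{0} = 1.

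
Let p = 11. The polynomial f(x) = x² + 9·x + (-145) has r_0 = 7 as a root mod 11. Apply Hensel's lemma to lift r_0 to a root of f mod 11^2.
r_1 = 40 (mod 121)

Hensel: r_{i+1} = r_i − f(r_i)·(f′(r_i))^{-1} mod 11^{i+2}, f′(x) = 2x + 9. Iterate:
  r_0 = 7 (mod 11)
  r_1 = 40 (mod 121)
Final: r = 40 satisfies f(r) ≡ 0 mod 11^2.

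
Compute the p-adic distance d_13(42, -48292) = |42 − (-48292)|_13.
d_13(42, -48292) = 1/2197

Step 1 — x − y = 42 − (-48292) = 48334. Step 2 — v_13(48334) = 3 (factor: 48334 = (13^3 · 22); the sign does not affect v_p). Step 3 — |x − y|_13 = 13^{-3} = 1/2197.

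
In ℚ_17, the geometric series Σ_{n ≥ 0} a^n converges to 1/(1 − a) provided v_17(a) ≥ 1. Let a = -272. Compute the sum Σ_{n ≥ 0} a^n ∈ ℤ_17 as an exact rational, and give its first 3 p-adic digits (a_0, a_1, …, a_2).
Σ a^n = 1/(1 − a) = 1/273;  first 3 digits = (1, 1, 0)

v_17(a) = 1 ≥ 1, so the series converges in ℤ_17 to 1/(1 − a) = 1/(1 − (-272)) = 1/273. Expand this rational in ℤ_17: compute digits iteratively via d_i = x_i mod 17, x_{i+1} = (x_i − d_i)/17. The first 3 digits are (1, 1, 0).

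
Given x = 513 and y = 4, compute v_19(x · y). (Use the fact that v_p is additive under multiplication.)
v_19(2052) = 1

v_p(x) = 1 (factor: 513 = 19^1 · 27); v_p(y) = 0 (factor: 4 = 19^0 · 4). Additivity: v_p(xy) = v_p(x) + v_p(y) = 1 + 0 = 1. (Direct check: xy = 2052 = 19^1 · (108).)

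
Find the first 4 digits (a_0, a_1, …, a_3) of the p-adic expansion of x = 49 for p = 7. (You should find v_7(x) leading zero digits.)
(a_0, …, a_3) = (0, 0, 1, 0)

v_7(49) = 2, so a_0 = ... = a_1 = 0. Factor out: x = 7^2 · u with u = 1 a unit in ℤ_7. Expand u iteratively via a_{v+i} = u_i mod 7, u_{i+1} = (u_i − a_{v+i})/7:
  u_0 = 1;  a_2 = 1;  u_1 = (u_0 − 1)/7 = 0
  u_1 = 0;  a_3 = 0;  u_2 = (u_1 − 0)/7 = 0
Digits: (0, 0, 1, 0).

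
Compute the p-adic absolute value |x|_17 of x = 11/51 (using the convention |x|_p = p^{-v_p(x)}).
|11/51|_17 = 17

Step 1 — compute v_17(x) by factoring powers of 17 out of the numerator and denominator: v_17(11/51) = -1. Step 2 — apply |x|_p = p^{-v_p(x)} = 17^{1} = 17.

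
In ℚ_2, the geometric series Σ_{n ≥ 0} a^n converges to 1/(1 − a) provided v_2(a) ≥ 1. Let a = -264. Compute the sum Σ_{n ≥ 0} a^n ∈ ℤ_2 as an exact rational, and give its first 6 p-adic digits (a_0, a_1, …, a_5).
Σ a^n = 1/(1 − a) = 1/265;  first 6 digits = (1, 0, 0, 1, 1, 1)

v_2(a) = 3 ≥ 1, so the series converges in ℤ_2 to 1/(1 − a) = 1/(1 − (-264)) = 1/265. Expand this rational in ℤ_2: compute digits iteratively via d_i = x_i mod 2, x_{i+1} = (x_i − d_i)/2. The first 6 digits are (1, 0, 0, 1, 1, 1).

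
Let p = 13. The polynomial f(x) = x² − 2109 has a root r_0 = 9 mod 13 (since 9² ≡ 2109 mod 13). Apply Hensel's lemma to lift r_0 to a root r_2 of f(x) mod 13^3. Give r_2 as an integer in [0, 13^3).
r_2 = 854 (mod 2197)

Hensel's recurrence: r_{i+1} = r_i − f(r_i)·(f′(r_i))^{-1} mod 13^{i+2}, with f′(x) = 2x. Iterate:
  r_0 = 9 (mod 13)
  r_1 = 9 (mod 169)
  r_2 = 854 (mod 2197)
Final: r_2 = 854, and one checks f(r_2) ≡ 0 mod 13^3.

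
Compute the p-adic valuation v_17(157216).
v_17(157216) = 3

v_17(n) is the largest exponent k such that 17^k divides n. Factor out: 157216 = 17^3 · 32. (Sign doesn't affect v_p.) So v_17(157216) = 3.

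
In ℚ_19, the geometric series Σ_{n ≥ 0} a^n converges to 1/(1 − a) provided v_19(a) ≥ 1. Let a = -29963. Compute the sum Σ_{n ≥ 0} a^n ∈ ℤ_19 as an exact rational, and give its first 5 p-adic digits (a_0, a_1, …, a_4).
Σ a^n = 1/(1 − a) = 1/29964;  first 5 digits = (1, 0, 12, 14, 10)

v_19(a) = 2 ≥ 1, so the series converges in ℤ_19 to 1/(1 − a) = 1/(1 − (-29963)) = 1/29964. Expand this rational in ℤ_19: compute digits iteratively via d_i = x_i mod 19, x_{i+1} = (x_i − d_i)/19. The first 5 digits are (1, 0, 12, 14, 10).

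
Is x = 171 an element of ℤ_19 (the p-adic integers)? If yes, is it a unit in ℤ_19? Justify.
x ∈ ℤ_19 but not a unit; v_19(x) = 1 > 0

ℤ_19 = {x ∈ ℚ_19 : v_19(x) ≥ 0} and ℤ_19^× = {x ∈ ℤ_19 : v_19(x) = 0}. Here v_19(171) = v_19(num) − v_19(den) = 1; compare against these criteria.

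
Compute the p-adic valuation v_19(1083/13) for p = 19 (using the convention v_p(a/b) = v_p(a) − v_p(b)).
v_19(1083/13) = 2

Factor powers of 19 from the numerator and denominator of the reduced fraction: 1083 = 19^2 · 3 and 13 = 19^0 · 13. Apply v_p(a/b) = v_p(a) − v_p(b): v_19(1083/13) = 2 − 0 = 2.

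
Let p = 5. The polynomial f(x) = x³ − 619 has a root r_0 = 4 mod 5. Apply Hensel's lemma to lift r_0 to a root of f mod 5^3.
r_2 = 14 (mod 125)

Hensel: r_{i+1} = r_i − f(r_i)/f′(r_i) mod 5^{i+2}, where f′(x) = 3x². Iterate:
  r_0 = 4 (mod 5)
  r_1 = 14 (mod 25)
  r_2 = 14 (mod 125)
Final: r = 14 with f(r) ≡ 0 mod 5^3.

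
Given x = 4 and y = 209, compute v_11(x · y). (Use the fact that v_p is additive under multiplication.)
v_11(836) = 1

v_p(x) = 0 (factor: 4 = 11^0 · 4); v_p(y) = 1 (factor: 209 = 11^1 · 19). Additivity: v_p(xy) = v_p(x) + v_p(y) = 0 + 1 = 1. (Direct check: xy = 836 = 11^1 · (76).)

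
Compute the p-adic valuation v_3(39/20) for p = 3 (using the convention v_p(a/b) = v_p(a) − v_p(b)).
v_3(39/20) = 1

Factor powers of 3 from the numerator and denominator of the reduced fraction: 39 = 3^1 · 13 and 20 = 3^0 · 20. Apply v_p(a/b) = v_p(a) − v_p(b): v_3(39/20) = 1 − 0 = 1.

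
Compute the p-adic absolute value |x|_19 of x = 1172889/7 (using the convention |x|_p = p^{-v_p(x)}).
|1172889/7|_19 = 1/130321

Step 1 — compute v_19(x) by factoring powers of 19 out of the numerator and denominator: v_19(1172889/7) = 4. Step 2 — apply |x|_p = p^{-v_p(x)} = 19^{-4} = 1/130321.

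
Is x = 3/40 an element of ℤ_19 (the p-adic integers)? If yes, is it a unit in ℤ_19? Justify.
x ∈ ℤ_19^× (unit); v_19(x) = 0

ℤ_19 = {x ∈ ℚ_19 : v_19(x) ≥ 0} and ℤ_19^× = {x ∈ ℤ_19 : v_19(x) = 0}. Here v_19(3/40) = v_19(num) − v_19(den) = 0; compare against these criteria.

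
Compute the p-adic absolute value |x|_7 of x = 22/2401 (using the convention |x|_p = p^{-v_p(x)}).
|22/2401|_7 = 2401

Step 1 — compute v_7(x) by factoring powers of 7 out of the numerator and denominator: v_7(22/2401) = -4. Step 2 — apply |x|_p = p^{-v_p(x)} = 7^{4} = 2401.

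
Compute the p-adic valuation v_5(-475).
v_5(-475) = 2

v_5(n) is the largest exponent k such that 5^k divides n. Factor out: -475 = -5^2 · 19. (Sign doesn't affect v_p.) So v_5(-475) = 2.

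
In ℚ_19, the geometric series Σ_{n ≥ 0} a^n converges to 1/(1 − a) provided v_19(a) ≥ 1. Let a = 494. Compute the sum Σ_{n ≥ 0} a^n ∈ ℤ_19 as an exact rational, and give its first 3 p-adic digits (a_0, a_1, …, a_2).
Σ a^n = 1/(1 − a) = -1/493;  first 3 digits = (1, 7, 12)

v_19(a) = 1 ≥ 1, so the series converges in ℤ_19 to 1/(1 − a) = 1/(1 − 494) = -1/493. Expand this rational in ℤ_19: compute digits iteratively via d_i = x_i mod 19, x_{i+1} = (x_i − d_i)/19. The first 3 digits are (1, 7, 12).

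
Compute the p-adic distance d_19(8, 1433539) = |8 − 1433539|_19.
d_19(8, 1433539) = 1/130321

Step 1 — x − y = 8 − 1433539 = -1433531. Step 2 — v_19(-1433531) = 4 (factor: -1433531 = −(19^4 · 11); the sign does not affect v_p). Step 3 — |x − y|_19 = 19^{-4} = 1/130321.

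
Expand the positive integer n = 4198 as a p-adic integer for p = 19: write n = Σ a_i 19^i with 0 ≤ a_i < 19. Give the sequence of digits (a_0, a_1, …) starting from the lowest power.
(a_0, a_1, …) = (18, 11, 11)

Repeated division by 19 gives the digits low-to-high: 4198 = 18 + 11·19^1 + 11·19^2. Digit sequence: (18, 11, 11).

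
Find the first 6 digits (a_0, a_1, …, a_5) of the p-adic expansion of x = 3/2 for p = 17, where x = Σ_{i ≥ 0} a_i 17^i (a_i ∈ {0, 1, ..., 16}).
(a_0, …, a_5) = (10, 8, 8, 8, 8, 8)

v_17(3/2) = 0 (numerator and denominator both coprime to 17), so x ∈ ℤ_17^×. Compute digits iteratively via a_i = x_i mod 17, x_{i+1} = (x_i − a_i)/17, with x_0 = x:
  x_0 = 3/2;  a_0 = 10;  x_1 = (x_0 − 10)/17 = -1/2
  x_1 = -1/2;  a_1 = 8;  x_2 = (x_1 − 8)/17 = -1/2
  x_2 = -1/2;  a_2 = 8;  x_3 = (x_2 − 8)/17 = -1/2
  x_3 = -1/2;  a_3 = 8;  x_4 = (x_3 − 8)/17 = -1/2
  x_4 = -1/2;  a_4 = 8;  x_5 = (x_4 − 8)/17 = -1/2
  x_5 = -1/2;  a_5 = 8;  x_6 = (x_5 − 8)/17 = -1/2
Digits: (10, 8, 8, 8, 8, 8).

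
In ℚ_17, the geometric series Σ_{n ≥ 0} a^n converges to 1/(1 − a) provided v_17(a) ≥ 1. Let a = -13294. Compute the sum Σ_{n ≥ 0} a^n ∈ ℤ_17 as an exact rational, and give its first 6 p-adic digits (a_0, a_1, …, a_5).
Σ a^n = 1/(1 − a) = 1/13295;  first 6 digits = (1, 0, 5, 14, 7, 5)

v_17(a) = 2 ≥ 1, so the series converges in ℤ_17 to 1/(1 − a) = 1/(1 − (-13294)) = 1/13295. Expand this rational in ℤ_17: compute digits iteratively via d_i = x_i mod 17, x_{i+1} = (x_i − d_i)/17. The first 6 digits are (1, 0, 5, 14, 7, 5).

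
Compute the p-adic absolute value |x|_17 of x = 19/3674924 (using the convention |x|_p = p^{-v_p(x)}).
|19/3674924|_17 = 83521

Step 1 — compute v_17(x) by factoring powers of 17 out of the numerator and denominator: v_17(19/3674924) = -4. Step 2 — apply |x|_p = p^{-v_p(x)} = 17^{4} = 83521.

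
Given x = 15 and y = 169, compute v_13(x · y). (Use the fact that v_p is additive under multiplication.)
v_13(2535) = 2

v_p(x) = 0 (factor: 15 = 13^0 · 15); v_p(y) = 2 (factor: 169 = 13^2 · 1). Additivity: v_p(xy) = v_p(x) + v_p(y) = 0 + 2 = 2. (Direct check: xy = 2535 = 13^2 · (15).)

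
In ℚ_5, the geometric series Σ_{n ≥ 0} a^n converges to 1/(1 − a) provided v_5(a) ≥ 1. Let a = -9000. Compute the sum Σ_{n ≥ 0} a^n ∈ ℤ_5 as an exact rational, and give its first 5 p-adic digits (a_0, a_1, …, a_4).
Σ a^n = 1/(1 − a) = 1/9001;  first 5 digits = (1, 0, 0, 3, 0)

v_5(a) = 3 ≥ 1, so the series converges in ℤ_5 to 1/(1 − a) = 1/(1 − (-9000)) = 1/9001. Expand this rational in ℤ_5: compute digits iteratively via d_i = x_i mod 5, x_{i+1} = (x_i − d_i)/5. The first 5 digits are (1, 0, 0, 3, 0).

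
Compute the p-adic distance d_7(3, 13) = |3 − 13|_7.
d_7(3, 13) = 1

Step 1 — x − y = 3 − 13 = -10. Step 2 — v_7(-10) = 0 (factor: -10 = −(7^0 · 10); the sign does not affect v_p). Step 3 — |x − y|_7 = 7^{0} = 1.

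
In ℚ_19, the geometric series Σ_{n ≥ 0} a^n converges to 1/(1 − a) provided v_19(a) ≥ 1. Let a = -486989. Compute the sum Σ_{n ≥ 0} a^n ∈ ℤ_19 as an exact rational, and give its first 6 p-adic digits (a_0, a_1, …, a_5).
Σ a^n = 1/(1 − a) = 1/486990;  first 6 digits = (1, 0, 0, 5, 15, 18)

v_19(a) = 3 ≥ 1, so the series converges in ℤ_19 to 1/(1 − a) = 1/(1 − (-486989)) = 1/486990. Expand this rational in ℤ_19: compute digits iteratively via d_i = x_i mod 19, x_{i+1} = (x_i − d_i)/19. The first 6 digits are (1, 0, 0, 5, 15, 18).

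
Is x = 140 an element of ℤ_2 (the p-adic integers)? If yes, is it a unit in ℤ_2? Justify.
x ∈ ℤ_2 but not a unit; v_2(x) = 2 > 0

ℤ_2 = {x ∈ ℚ_2 : v_2(x) ≥ 0} and ℤ_2^× = {x ∈ ℤ_2 : v_2(x) = 0}. Here v_2(140) = v_2(num) − v_2(den) = 2; compare against these criteria.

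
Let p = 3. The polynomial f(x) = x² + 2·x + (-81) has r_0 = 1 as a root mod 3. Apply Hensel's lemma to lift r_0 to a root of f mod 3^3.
r_2 = 25 (mod 27)

Hensel: r_{i+1} = r_i − f(r_i)·(f′(r_i))^{-1} mod 3^{i+2}, f′(x) = 2x + 2. Iterate:
  r_0 = 1 (mod 3)
  r_1 = 7 (mod 9)
  r_2 = 25 (mod 27)
Final: r = 25 satisfies f(r) ≡ 0 mod 3^3.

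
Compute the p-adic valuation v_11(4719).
v_11(4719) = 2

v_11(n) is the largest exponent k such that 11^k divides n. Factor out: 4719 = 11^2 · 39. (Sign doesn't affect v_p.) So v_11(4719) = 2.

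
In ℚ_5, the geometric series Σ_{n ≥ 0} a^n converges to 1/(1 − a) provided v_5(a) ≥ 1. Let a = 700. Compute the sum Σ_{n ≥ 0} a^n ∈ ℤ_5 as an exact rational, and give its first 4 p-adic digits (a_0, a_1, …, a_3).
Σ a^n = 1/(1 − a) = -1/699;  first 4 digits = (1, 0, 3, 0)

v_5(a) = 2 ≥ 1, so the series converges in ℤ_5 to 1/(1 − a) = 1/(1 − 700) = -1/699. Expand this rational in ℤ_5: compute digits iteratively via d_i = x_i mod 5, x_{i+1} = (x_i − d_i)/5. The first 4 digits are (1, 0, 3, 0).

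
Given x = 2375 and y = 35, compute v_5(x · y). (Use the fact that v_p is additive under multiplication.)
v_5(83125) = 4

v_p(x) = 3 (factor: 2375 = 5^3 · 19); v_p(y) = 1 (factor: 35 = 5^1 · 7). Additivity: v_p(xy) = v_p(x) + v_p(y) = 3 + 1 = 4. (Direct check: xy = 83125 = 5^4 · (133).)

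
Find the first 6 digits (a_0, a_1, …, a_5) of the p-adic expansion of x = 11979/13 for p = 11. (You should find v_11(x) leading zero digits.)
(a_0, …, a_5) = (0, 0, 0, 10, 0, 5)

v_11(11979/13) = 3, so a_0 = ... = a_2 = 0. Factor out: x = 11^3 · u with u = 9/13 a unit in ℤ_11. Expand u iteratively via a_{v+i} = u_i mod 11, u_{i+1} = (u_i − a_{v+i})/11:
  u_0 = 9/13;  a_3 = 10;  u_1 = (u_0 − 10)/11 = -11/13
  u_1 = -11/13;  a_4 = 0;  u_2 = (u_1 − 0)/11 = -1/13
  u_2 = -1/13;  a_5 = 5;  u_3 = (u_2 − 5)/11 = -6/13
Digits: (0, 0, 0, 10, 0, 5).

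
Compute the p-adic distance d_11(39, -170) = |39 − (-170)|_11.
d_11(39, -170) = 1/11

Step 1 — x − y = 39 − (-170) = 209. Step 2 — v_11(209) = 1 (factor: 209 = (11^1 · 19); the sign does not affect v_p). Step 3 — |x − y|_11 = 11^{-1} = 1/11.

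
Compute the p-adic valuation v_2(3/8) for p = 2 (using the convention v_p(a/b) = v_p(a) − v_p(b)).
v_2(3/8) = -3

Factor powers of 2 from the numerator and denominator of the reduced fraction: 3 = 2^0 · 3 and 8 = 2^3 · 1. Apply v_p(a/b) = v_p(a) − v_p(b): v_2(3/8) = 0 − 3 = -3.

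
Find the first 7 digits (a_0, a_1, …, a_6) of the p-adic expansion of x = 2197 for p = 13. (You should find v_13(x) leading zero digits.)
(a_0, …, a_6) = (0, 0, 0, 1, 0, 0, 0)

v_13(2197) = 3, so a_0 = ... = a_2 = 0. Factor out: x = 13^3 · u with u = 1 a unit in ℤ_13. Expand u iteratively via a_{v+i} = u_i mod 13, u_{i+1} = (u_i − a_{v+i})/13:
  u_0 = 1;  a_3 = 1;  u_1 = (u_0 − 1)/13 = 0
  u_1 = 0;  a_4 = 0;  u_2 = (u_1 − 0)/13 = 0
  u_2 = 0;  a_5 = 0;  u_3 = (u_2 − 0)/13 = 0
  u_3 = 0;  a_6 = 0;  u_4 = (u_3 − 0)/13 = 0
Digits: (0, 0, 0, 1, 0, 0, 0).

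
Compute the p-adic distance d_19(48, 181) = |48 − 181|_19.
d_19(48, 181) = 1/19

Step 1 — x − y = 48 − 181 = -133. Step 2 — v_19(-133) = 1 (factor: -133 = −(19^1 · 7); the sign does not affect v_p). Step 3 — |x − y|_19 = 19^{-1} = 1/19.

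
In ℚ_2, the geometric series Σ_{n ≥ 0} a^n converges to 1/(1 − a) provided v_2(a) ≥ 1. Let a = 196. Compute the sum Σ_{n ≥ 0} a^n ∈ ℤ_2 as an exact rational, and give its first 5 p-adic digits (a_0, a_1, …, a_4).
Σ a^n = 1/(1 − a) = -1/195;  first 5 digits = (1, 0, 1, 0, 1)

v_2(a) = 2 ≥ 1, so the series converges in ℤ_2 to 1/(1 − a) = 1/(1 − 196) = -1/195. Expand this rational in ℤ_2: compute digits iteratively via d_i = x_i mod 2, x_{i+1} = (x_i − d_i)/2. The first 5 digits are (1, 0, 1, 0, 1).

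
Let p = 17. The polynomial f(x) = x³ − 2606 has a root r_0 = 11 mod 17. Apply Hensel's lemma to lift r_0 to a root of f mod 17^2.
r_1 = 79 (mod 289)

Hensel: r_{i+1} = r_i − f(r_i)/f′(r_i) mod 17^{i+2}, where f′(x) = 3x². Iterate:
  r_0 = 11 (mod 17)
  r_1 = 79 (mod 289)
Final: r = 79 with f(r) ≡ 0 mod 17^2.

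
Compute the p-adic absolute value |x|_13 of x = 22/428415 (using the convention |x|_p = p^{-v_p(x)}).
|22/428415|_13 = 28561

Step 1 — compute v_13(x) by factoring powers of 13 out of the numerator and denominator: v_13(22/428415) = -4. Step 2 — apply |x|_p = p^{-v_p(x)} = 13^{4} = 28561.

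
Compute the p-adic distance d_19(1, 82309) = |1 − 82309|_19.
d_19(1, 82309) = 1/6859

Step 1 — x − y = 1 − 82309 = -82308. Step 2 — v_19(-82308) = 3 (factor: -82308 = −(19^3 · 12); the sign does not affect v_p). Step 3 — |x − y|_19 = 19^{-3} = 1/6859.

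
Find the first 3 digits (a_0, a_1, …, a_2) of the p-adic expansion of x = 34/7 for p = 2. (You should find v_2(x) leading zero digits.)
(a_0, …, a_2) = (0, 1, 1)

v_2(34/7) = 1, so a_0 = ... = a_0 = 0. Factor out: x = 2^1 · u with u = 17/7 a unit in ℤ_2. Expand u iteratively via a_{v+i} = u_i mod 2, u_{i+1} = (u_i − a_{v+i})/2:
  u_0 = 17/7;  a_1 = 1;  u_1 = (u_0 − 1)/2 = 5/7
  u_1 = 5/7;  a_2 = 1;  u_2 = (u_1 − 1)/2 = -1/7
Digits: (0, 1, 1).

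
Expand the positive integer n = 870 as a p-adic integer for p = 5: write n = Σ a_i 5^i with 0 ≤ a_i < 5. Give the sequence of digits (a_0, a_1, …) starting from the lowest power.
(a_0, a_1, …) = (0, 4, 4, 1, 1)

Repeated division by 5 gives the digits low-to-high: 870 = 4·5^1 + 4·5^2 + 1·5^3 + 1·5^4. Digit sequence: (0, 4, 4, 1, 1).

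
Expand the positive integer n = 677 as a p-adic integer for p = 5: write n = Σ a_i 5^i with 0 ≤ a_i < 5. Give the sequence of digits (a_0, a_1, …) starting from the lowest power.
(a_0, a_1, …) = (2, 0, 2, 0, 1)

Repeated division by 5 gives the digits low-to-high: 677 = 2 + 2·5^2 + 1·5^4. Digit sequence: (2, 0, 2, 0, 1).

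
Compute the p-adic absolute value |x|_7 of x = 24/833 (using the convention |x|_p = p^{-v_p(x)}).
|24/833|_7 = 49

Step 1 — compute v_7(x) by factoring powers of 7 out of the numerator and denominator: v_7(24/833) = -2. Step 2 — apply |x|_p = p^{-v_p(x)} = 7^{2} = 49.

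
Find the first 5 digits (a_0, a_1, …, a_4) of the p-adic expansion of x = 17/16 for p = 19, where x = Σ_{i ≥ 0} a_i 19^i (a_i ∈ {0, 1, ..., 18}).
(a_0, …, a_4) = (7, 8, 15, 17, 5)

v_19(17/16) = 0 (numerator and denominator both coprime to 19), so x ∈ ℤ_19^×. Compute digits iteratively via a_i = x_i mod 19, x_{i+1} = (x_i − a_i)/19, with x_0 = x:
  x_0 = 17/16;  a_0 = 7;  x_1 = (x_0 − 7)/19 = -5/16
  x_1 = -5/16;  a_1 = 8;  x_2 = (x_1 − 8)/19 = -7/16
  x_2 = -7/16;  a_2 = 15;  x_3 = (x_2 − 15)/19 = -13/16
  x_3 = -13/16;  a_3 = 17;  x_4 = (x_3 − 17)/19 = -15/16
  x_4 = -15/16;  a_4 = 5;  x_5 = (x_4 − 5)/19 = -5/16
Digits: (7, 8, 15, 17, 5).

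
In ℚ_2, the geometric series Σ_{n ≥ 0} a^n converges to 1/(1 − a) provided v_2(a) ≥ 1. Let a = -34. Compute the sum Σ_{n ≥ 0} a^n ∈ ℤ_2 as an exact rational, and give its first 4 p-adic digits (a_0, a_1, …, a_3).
Σ a^n = 1/(1 − a) = 1/35;  first 4 digits = (1, 1, 0, 1)

v_2(a) = 1 ≥ 1, so the series converges in ℤ_2 to 1/(1 − a) = 1/(1 − (-34)) = 1/35. Expand this rational in ℤ_2: compute digits iteratively via d_i = x_i mod 2, x_{i+1} = (x_i − d_i)/2. The first 4 digits are (1, 1, 0, 1).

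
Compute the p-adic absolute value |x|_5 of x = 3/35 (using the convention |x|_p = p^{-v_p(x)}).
|3/35|_5 = 5

Step 1 — compute v_5(x) by factoring powers of 5 out of the numerator and denominator: v_5(3/35) = -1. Step 2 — apply |x|_p = p^{-v_p(x)} = 5^{1} = 5.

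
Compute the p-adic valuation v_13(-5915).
v_13(-5915) = 2

v_13(n) is the largest exponent k such that 13^k divides n. Factor out: -5915 = -13^2 · 35. (Sign doesn't affect v_p.) So v_13(-5915) = 2.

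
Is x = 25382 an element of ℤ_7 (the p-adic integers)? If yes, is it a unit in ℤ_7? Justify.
x ∈ ℤ_7 but not a unit; v_7(x) = 3 > 0

ℤ_7 = {x ∈ ℚ_7 : v_7(x) ≥ 0} and ℤ_7^× = {x ∈ ℤ_7 : v_7(x) = 0}. Here v_7(25382) = v_7(num) − v_7(den) = 3; compare against these criteria.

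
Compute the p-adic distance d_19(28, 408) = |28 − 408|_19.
d_19(28, 408) = 1/19

Step 1 — x − y = 28 − 408 = -380. Step 2 — v_19(-380) = 1 (factor: -380 = −(19^1 · 20); the sign does not affect v_p). Step 3 — |x − y|_19 = 19^{-1} = 1/19.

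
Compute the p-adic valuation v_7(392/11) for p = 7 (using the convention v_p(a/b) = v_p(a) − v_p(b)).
v_7(392/11) = 2

Factor powers of 7 from the numerator and denominator of the reduced fraction: 392 = 7^2 · 8 and 11 = 7^0 · 11. Apply v_p(a/b) = v_p(a) − v_p(b): v_7(392/11) = 2 − 0 = 2.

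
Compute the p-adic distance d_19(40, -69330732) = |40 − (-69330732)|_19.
d_19(40, -69330732) = 1/2476099

Step 1 — x − y = 40 − (-69330732) = 69330772. Step 2 — v_19(69330772) = 5 (factor: 69330772 = (19^5 · 28); the sign does not affect v_p). Step 3 — |x − y|_19 = 19^{-5} = 1/2476099.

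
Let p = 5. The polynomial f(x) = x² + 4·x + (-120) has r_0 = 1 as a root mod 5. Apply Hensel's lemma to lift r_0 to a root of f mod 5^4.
r_3 = 566 (mod 625)

Hensel: r_{i+1} = r_i − f(r_i)·(f′(r_i))^{-1} mod 5^{i+2}, f′(x) = 2x + 4. Iterate:
  r_0 = 1 (mod 5)
  r_1 = 16 (mod 25)
  r_2 = 66 (mod 125)
  r_3 = 566 (mod 625)
Final: r = 566 satisfies f(r) ≡ 0 mod 5^4.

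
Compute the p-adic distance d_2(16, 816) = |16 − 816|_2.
d_2(16, 816) = 1/32

Step 1 — x − y = 16 − 816 = -800. Step 2 — v_2(-800) = 5 (factor: -800 = −(2^5 · 25); the sign does not affect v_p). Step 3 — |x − y|_2 = 2^{-5} = 1/32.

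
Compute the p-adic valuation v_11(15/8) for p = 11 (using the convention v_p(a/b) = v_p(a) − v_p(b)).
v_11(15/8) = 0

Factor powers of 11 from the numerator and denominator of the reduced fraction: 15 = 11^0 · 15 and 8 = 11^0 · 8. Apply v_p(a/b) = v_p(a) − v_p(b): v_11(15/8) = 0 − 0 = 0.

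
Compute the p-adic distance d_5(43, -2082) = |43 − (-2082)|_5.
d_5(43, -2082) = 1/125

Step 1 — x − y = 43 − (-2082) = 2125. Step 2 — v_5(2125) = 3 (factor: 2125 = (5^3 · 17); the sign does not affect v_p). Step 3 — |x − y|_5 = 5^{-3} = 1/125.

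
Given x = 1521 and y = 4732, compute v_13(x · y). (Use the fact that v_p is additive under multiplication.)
v_13(7197372) = 4

v_p(x) = 2 (factor: 1521 = 13^2 · 9); v_p(y) = 2 (factor: 4732 = 13^2 · 28). Additivity: v_p(xy) = v_p(x) + v_p(y) = 2 + 2 = 4. (Direct check: xy = 7197372 = 13^4 · (252).)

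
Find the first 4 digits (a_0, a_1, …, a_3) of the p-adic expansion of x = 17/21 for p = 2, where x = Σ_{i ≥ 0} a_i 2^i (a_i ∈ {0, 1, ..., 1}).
(a_0, …, a_3) = (1, 0, 1, 1)

v_2(17/21) = 0 (numerator and denominator both coprime to 2), so x ∈ ℤ_2^×. Compute digits iteratively via a_i = x_i mod 2, x_{i+1} = (x_i − a_i)/2, with x_0 = x:
  x_0 = 17/21;  a_0 = 1;  x_1 = (x_0 − 1)/2 = -2/21
  x_1 = -2/21;  a_1 = 0;  x_2 = (x_1 − 0)/2 = -1/21
  x_2 = -1/21;  a_2 = 1;  x_3 = (x_2 − 1)/2 = -11/21
  x_3 = -11/21;  a_3 = 1;  x_4 = (x_3 − 1)/2 = -16/21
Digits: (1, 0, 1, 1).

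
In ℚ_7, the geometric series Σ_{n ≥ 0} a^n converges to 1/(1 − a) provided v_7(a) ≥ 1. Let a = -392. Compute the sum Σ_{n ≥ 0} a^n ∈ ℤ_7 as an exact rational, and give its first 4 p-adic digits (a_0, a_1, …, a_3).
Σ a^n = 1/(1 − a) = 1/393;  first 4 digits = (1, 0, 6, 5)

v_7(a) = 2 ≥ 1, so the series converges in ℤ_7 to 1/(1 − a) = 1/(1 − (-392)) = 1/393. Expand this rational in ℤ_7: compute digits iteratively via d_i = x_i mod 7, x_{i+1} = (x_i − d_i)/7. The first 4 digits are (1, 0, 6, 5).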